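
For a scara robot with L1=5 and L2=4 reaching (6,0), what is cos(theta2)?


Given: L1 = 5, L2 = 4, target (x, y) = (6, 0)
Using cos(theta2) = (x^2 + y^2 - L1^2 - L2^2) / (2*L1*L2)
x^2 + y^2 = 6^2 + 0 = 36
L1^2 + L2^2 = 25 + 16 = 41
Numerator = 36 - 41 = -5
Denominator = 2*5*4 = 40
cos(theta2) = -5/40 = -1/8

-1/8


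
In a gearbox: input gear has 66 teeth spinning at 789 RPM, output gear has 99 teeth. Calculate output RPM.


Given: N1 = 66 teeth, w1 = 789 RPM, N2 = 99 teeth
Using N1*w1 = N2*w2
w2 = N1*w1 / N2
w2 = 66*789 / 99
w2 = 52074 / 99
w2 = 526 RPM

526 RPM


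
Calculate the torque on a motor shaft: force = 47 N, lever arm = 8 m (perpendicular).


Given: F = 47 N, r = 8 m, angle = 90 deg (perpendicular)
Using tau = F * r * sin(90)
sin(90) = 1
tau = 47 * 8 * 1
tau = 376 Nm

376 Nm


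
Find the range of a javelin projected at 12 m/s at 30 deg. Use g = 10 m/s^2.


Given: v0 = 12 m/s, theta = 30 deg, g = 10 m/s^2
sin(2*30) = sin(60) = sqrt(3)/2
Using R = v0^2 * sin(2*theta) / g
R = 12^2 * (sqrt(3)/2) / 10
R = 144 * sqrt(3) / 20
R = 36/5*sqrt(3) m

36/5*sqrt(3) m


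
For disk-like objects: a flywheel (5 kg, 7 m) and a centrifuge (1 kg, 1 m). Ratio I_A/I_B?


Given: M1=5 kg, R1=7 m, M2=1 kg, R2=1 m
For a disk: I = (1/2)*M*R^2, so I_A/I_B = (M1*R1^2)/(M2*R2^2)
M1*R1^2 = 5*49 = 245
M2*R2^2 = 1*1 = 1
I_A/I_B = 245/1 = 245

245


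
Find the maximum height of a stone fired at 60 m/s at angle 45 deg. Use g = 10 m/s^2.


Given: v0 = 60 m/s, theta = 45 deg, g = 10 m/s^2
sin^2(45) = 1/2
Using H = v0^2 * sin^2(theta) / (2*g)
H = 60^2 * 1/2 / (2*10)
H = 3600 * 1/2 / 20
H = 1800 / 20
H = 90 m

90 m


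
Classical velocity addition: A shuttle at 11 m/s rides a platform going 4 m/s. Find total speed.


Given: object velocity = 11 m/s, platform velocity = 4 m/s (same direction)
Using classical velocity addition: v_total = v_object + v_platform
v_total = 11 + 4
v_total = 15 m/s

15 m/s


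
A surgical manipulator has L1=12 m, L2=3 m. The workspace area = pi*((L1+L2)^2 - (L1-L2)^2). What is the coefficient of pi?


Given: L1 = 12, L2 = 3
(L1+L2)^2 = (15)^2 = 225
(L1-L2)^2 = (9)^2 = 81
Difference = 225 - 81 = 144
This equals 4*L1*L2 = 4*12*3 = 144
Workspace area = 144*pi

144


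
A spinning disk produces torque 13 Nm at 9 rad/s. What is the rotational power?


Given: tau = 13 Nm, omega = 9 rad/s
Using P = tau * omega
P = 13 * 9
P = 117 W

117 W


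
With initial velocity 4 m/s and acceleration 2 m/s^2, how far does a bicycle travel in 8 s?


Given: v0 = 4 m/s, a = 2 m/s^2, t = 8 s
Using s = v0*t + (1/2)*a*t^2
s = 4*8 + (1/2)*2*8^2
s = 32 + (1/2)*128
s = 32 + 64
s = 96

96 m


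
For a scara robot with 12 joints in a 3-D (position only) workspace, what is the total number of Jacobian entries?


Given: task space dimension = 3, joints = 12
Jacobian is a 3 x 12 matrix
Total entries = rows * columns
Total = 3 * 12
Total = 36

36


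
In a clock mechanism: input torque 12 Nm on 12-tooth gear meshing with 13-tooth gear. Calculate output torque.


Given: N1 = 12, N2 = 13, T1 = 12 Nm
Using T2/T1 = N2/N1
T2 = T1 * N2 / N1
T2 = 12 * 13 / 12
T2 = 156 / 12
T2 = 13 Nm

13 Nm


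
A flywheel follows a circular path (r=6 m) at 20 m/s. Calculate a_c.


Given: v = 20 m/s, r = 6 m
Using a_c = v^2 / r
a_c = 20^2 / 6
a_c = 400 / 6
a_c = 200/3 m/s^2

200/3 m/s^2


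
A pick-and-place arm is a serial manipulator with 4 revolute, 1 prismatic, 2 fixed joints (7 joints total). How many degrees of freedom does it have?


Given: serial robot with 4 revolute, 1 prismatic, 2 fixed joints
DOF contribution per joint type: revolute=1, prismatic=1, spherical=3, fixed=0
DOF = 4*1 + 1*1 + 2*0
DOF = 5

5


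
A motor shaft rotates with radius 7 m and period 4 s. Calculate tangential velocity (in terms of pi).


Given: radius r = 7 m, period T = 4 s
Using v = 2*pi*r / T
v = 2*pi*7 / 4
v = 14*pi / 4
v = 7/2*pi m/s

7/2*pi m/s


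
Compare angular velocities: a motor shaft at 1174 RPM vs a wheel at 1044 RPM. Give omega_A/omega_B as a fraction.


Given: RPM_A = 1174, RPM_B = 1044
omega = 2*pi*RPM/60, so omega_A/omega_B = RPM_A / RPM_B
omega_A/omega_B = 1174 / 1044
omega_A/omega_B = 587/522

587/522


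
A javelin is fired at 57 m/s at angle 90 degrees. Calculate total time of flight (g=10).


Given: v0 = 57 m/s, theta = 90 deg, g = 10 m/s^2
sin(90) = 1
Using T = 2*v0*sin(theta) / g
T = 2*57*1 / 10
T = 114 / 10
T = 57/5 s

57/5 s


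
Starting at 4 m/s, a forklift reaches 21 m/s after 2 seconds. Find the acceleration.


Given: initial velocity v0 = 4 m/s, final velocity v = 21 m/s, time t = 2 s
Using a = (v - v0) / t
a = (21 - 4) / 2
a = 17 / 2
a = 17/2 m/s^2

17/2 m/s^2


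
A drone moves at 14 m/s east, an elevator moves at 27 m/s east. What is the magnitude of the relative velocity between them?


Given: v_A = 14 m/s east, v_B = 27 m/s east
Both move in the same direction; relative speed = |v_A - v_B|
|14 - 27| = |-13|
= 13 m/s

13 m/s


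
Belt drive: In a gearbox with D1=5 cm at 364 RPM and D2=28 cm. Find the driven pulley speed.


Given: D1 = 5 cm, w1 = 364 RPM, D2 = 28 cm
Using D1*w1 = D2*w2
w2 = D1*w1 / D2
w2 = 5*364 / 28
w2 = 1820 / 28
w2 = 65 RPM

65 RPM


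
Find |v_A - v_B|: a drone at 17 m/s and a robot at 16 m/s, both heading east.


Given: v_A = 17 m/s east, v_B = 16 m/s east
Both move in the same direction; relative speed = |v_A - v_B|
|17 - 16| = |1|
= 1 m/s

1 m/s


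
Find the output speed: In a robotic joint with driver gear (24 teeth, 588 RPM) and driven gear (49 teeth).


Given: N1 = 24 teeth, w1 = 588 RPM, N2 = 49 teeth
Using N1*w1 = N2*w2
w2 = N1*w1 / N2
w2 = 24*588 / 49
w2 = 14112 / 49
w2 = 288 RPM

288 RPM


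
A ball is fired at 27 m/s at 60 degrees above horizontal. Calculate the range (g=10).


Given: v0 = 27 m/s, theta = 60 deg, g = 10 m/s^2
sin(2*60) = sin(120) = sqrt(3)/2
Using R = v0^2 * sin(2*theta) / g
R = 27^2 * (sqrt(3)/2) / 10
R = 729 * sqrt(3) / 20
R = 729/20*sqrt(3) m

729/20*sqrt(3) m


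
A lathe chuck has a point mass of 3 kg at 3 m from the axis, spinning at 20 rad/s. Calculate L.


Given: m = 3 kg, r = 3 m, omega = 20 rad/s
For a point mass: I = m*r^2
I = 3*3^2 = 3*9 = 27
L = I*omega = 27*20
L = 540 kg*m^2/s

540 kg*m^2/s


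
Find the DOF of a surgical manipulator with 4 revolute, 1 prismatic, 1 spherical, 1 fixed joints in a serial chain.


Given: serial robot with 4 revolute, 1 prismatic, 1 spherical, 1 fixed joints
DOF contribution per joint type: revolute=1, prismatic=1, spherical=3, fixed=0
DOF = 4*1 + 1*1 + 1*3 + 1*0
DOF = 8

8


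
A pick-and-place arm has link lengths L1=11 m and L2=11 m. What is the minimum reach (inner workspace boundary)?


Given: L1 = 11 m, L2 = 11 m
For a 2-link planar arm, min reach = |L1 - L2| (second link folded back)
Min reach = |11 - 11|
Min reach = 0 m

0 m


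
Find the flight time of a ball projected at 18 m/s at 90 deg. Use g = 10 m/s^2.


Given: v0 = 18 m/s, theta = 90 deg, g = 10 m/s^2
sin(90) = 1
Using T = 2*v0*sin(theta) / g
T = 2*18*1 / 10
T = 36 / 10
T = 18/5 s

18/5 s


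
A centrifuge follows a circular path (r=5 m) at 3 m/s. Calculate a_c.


Given: v = 3 m/s, r = 5 m
Using a_c = v^2 / r
a_c = 3^2 / 5
a_c = 9 / 5
a_c = 9/5 m/s^2

9/5 m/s^2


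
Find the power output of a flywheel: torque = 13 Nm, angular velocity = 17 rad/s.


Given: tau = 13 Nm, omega = 17 rad/s
Using P = tau * omega
P = 13 * 17
P = 221 W

221 W


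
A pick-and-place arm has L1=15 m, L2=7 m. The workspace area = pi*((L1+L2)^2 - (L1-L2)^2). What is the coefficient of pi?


Given: L1 = 15, L2 = 7
(L1+L2)^2 = (22)^2 = 484
(L1-L2)^2 = (8)^2 = 64
Difference = 484 - 64 = 420
This equals 4*L1*L2 = 4*15*7 = 420
Workspace area = 420*pi

420


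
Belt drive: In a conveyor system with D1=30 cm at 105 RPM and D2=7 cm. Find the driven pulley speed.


Given: D1 = 30 cm, w1 = 105 RPM, D2 = 7 cm
Using D1*w1 = D2*w2
w2 = D1*w1 / D2
w2 = 30*105 / 7
w2 = 3150 / 7
w2 = 450 RPM

450 RPM


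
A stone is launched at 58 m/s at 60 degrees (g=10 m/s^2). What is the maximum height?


Given: v0 = 58 m/s, theta = 60 deg, g = 10 m/s^2
sin^2(60) = 3/4
Using H = v0^2 * sin^2(theta) / (2*g)
H = 58^2 * 3/4 / (2*10)
H = 3364 * 3/4 / 20
H = 2523 / 20
H = 2523/20 m

2523/20 m


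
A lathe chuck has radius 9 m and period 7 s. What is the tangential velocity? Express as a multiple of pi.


Given: radius r = 9 m, period T = 7 s
Using v = 2*pi*r / T
v = 2*pi*9 / 7
v = 18*pi / 7
v = 18/7*pi m/s

18/7*pi m/s


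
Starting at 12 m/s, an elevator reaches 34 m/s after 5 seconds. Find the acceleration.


Given: initial velocity v0 = 12 m/s, final velocity v = 34 m/s, time t = 5 s
Using a = (v - v0) / t
a = (34 - 12) / 5
a = 22 / 5
a = 22/5 m/s^2

22/5 m/s^2


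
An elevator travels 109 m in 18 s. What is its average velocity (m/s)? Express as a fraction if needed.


Given: distance d = 109 m, time t = 18 s
Using v = d / t
v = 109 / 18
v = 109/18 m/s

109/18 m/s


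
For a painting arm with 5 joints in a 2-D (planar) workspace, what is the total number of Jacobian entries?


Given: task space dimension = 2, joints = 5
Jacobian is a 2 x 5 matrix
Total entries = rows * columns
Total = 2 * 5
Total = 10

10


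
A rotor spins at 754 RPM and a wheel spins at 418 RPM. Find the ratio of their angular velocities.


Given: RPM_A = 754, RPM_B = 418
omega = 2*pi*RPM/60, so omega_A/omega_B = RPM_A / RPM_B
omega_A/omega_B = 754 / 418
omega_A/omega_B = 377/209

377/209


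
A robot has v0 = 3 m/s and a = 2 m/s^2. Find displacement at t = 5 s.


Given: v0 = 3 m/s, a = 2 m/s^2, t = 5 s
Using s = v0*t + (1/2)*a*t^2
s = 3*5 + (1/2)*2*5^2
s = 15 + (1/2)*50
s = 15 + 25
s = 40

40 m


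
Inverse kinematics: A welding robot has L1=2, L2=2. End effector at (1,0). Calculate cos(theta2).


Given: L1 = 2, L2 = 2, target (x, y) = (1, 0)
Using cos(theta2) = (x^2 + y^2 - L1^2 - L2^2) / (2*L1*L2)
x^2 + y^2 = 1^2 + 0 = 1
L1^2 + L2^2 = 4 + 4 = 8
Numerator = 1 - 8 = -7
Denominator = 2*2*2 = 8
cos(theta2) = -7/8 = -7/8

-7/8


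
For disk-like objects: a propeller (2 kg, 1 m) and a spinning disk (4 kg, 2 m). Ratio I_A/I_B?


Given: M1=2 kg, R1=1 m, M2=4 kg, R2=2 m
For a disk: I = (1/2)*M*R^2, so I_A/I_B = (M1*R1^2)/(M2*R2^2)
M1*R1^2 = 2*1 = 2
M2*R2^2 = 4*4 = 16
I_A/I_B = 2/16 = 1/8

1/8


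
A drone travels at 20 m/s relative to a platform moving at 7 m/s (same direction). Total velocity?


Given: object velocity = 20 m/s, platform velocity = 7 m/s (same direction)
Using classical velocity addition: v_total = v_object + v_platform
v_total = 20 + 7
v_total = 27 m/s

27 m/s


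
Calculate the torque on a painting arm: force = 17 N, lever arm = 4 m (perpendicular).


Given: F = 17 N, r = 4 m, angle = 90 deg (perpendicular)
Using tau = F * r * sin(90)
sin(90) = 1
tau = 17 * 4 * 1
tau = 68 Nm

68 Nm


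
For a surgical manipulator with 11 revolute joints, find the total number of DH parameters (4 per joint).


Given: 11 joints, 4 DH parameters per joint (d, theta, a, alpha)
Total DH parameters = number_of_joints * 4
Total = 11 * 4
Total = 44

44


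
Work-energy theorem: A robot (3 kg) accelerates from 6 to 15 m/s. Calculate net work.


Given: m = 3 kg, v0 = 6 m/s, v = 15 m/s
Using W = (1/2)*m*(v^2 - v0^2)
v^2 = 15^2 = 225
v0^2 = 6^2 = 36
v^2 - v0^2 = 225 - 36 = 189
W = (1/2)*3*189 = 567/2 J

567/2 J


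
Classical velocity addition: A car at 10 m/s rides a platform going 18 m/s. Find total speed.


Given: object velocity = 10 m/s, platform velocity = 18 m/s (same direction)
Using classical velocity addition: v_total = v_object + v_platform
v_total = 10 + 18
v_total = 28 m/s

28 m/s


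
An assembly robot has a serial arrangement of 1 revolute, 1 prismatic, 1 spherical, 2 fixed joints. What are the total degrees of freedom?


Given: serial robot with 1 revolute, 1 prismatic, 1 spherical, 2 fixed joints
DOF contribution per joint type: revolute=1, prismatic=1, spherical=3, fixed=0
DOF = 1*1 + 1*1 + 1*3 + 2*0
DOF = 5

5


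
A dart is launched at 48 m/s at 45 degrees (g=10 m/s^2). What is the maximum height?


Given: v0 = 48 m/s, theta = 45 deg, g = 10 m/s^2
sin^2(45) = 1/2
Using H = v0^2 * sin^2(theta) / (2*g)
H = 48^2 * 1/2 / (2*10)
H = 2304 * 1/2 / 20
H = 1152 / 20
H = 288/5 m

288/5 m


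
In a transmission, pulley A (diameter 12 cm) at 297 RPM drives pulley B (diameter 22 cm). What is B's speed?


Given: D1 = 12 cm, w1 = 297 RPM, D2 = 22 cm
Using D1*w1 = D2*w2
w2 = D1*w1 / D2
w2 = 12*297 / 22
w2 = 3564 / 22
w2 = 162 RPM

162 RPM


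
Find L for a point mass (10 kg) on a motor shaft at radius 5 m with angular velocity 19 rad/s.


Given: m = 10 kg, r = 5 m, omega = 19 rad/s
For a point mass: I = m*r^2
I = 10*5^2 = 10*25 = 250
L = I*omega = 250*19
L = 4750 kg*m^2/s

4750 kg*m^2/s


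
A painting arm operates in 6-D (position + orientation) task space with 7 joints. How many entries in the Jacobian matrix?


Given: task space dimension = 6, joints = 7
Jacobian is a 6 x 7 matrix
Total entries = rows * columns
Total = 6 * 7
Total = 42

42


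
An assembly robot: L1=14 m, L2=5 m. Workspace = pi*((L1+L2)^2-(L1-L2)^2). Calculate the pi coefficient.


Given: L1 = 14, L2 = 5
(L1+L2)^2 = (19)^2 = 361
(L1-L2)^2 = (9)^2 = 81
Difference = 361 - 81 = 280
This equals 4*L1*L2 = 4*14*5 = 280
Workspace area = 280*pi

280


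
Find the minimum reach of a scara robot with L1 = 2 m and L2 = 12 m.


Given: L1 = 2 m, L2 = 12 m
For a 2-link planar arm, min reach = |L1 - L2| (second link folded back)
Min reach = |2 - 12|
Min reach = 10 m

10 m


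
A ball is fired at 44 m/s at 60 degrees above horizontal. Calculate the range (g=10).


Given: v0 = 44 m/s, theta = 60 deg, g = 10 m/s^2
sin(2*60) = sin(120) = sqrt(3)/2
Using R = v0^2 * sin(2*theta) / g
R = 44^2 * (sqrt(3)/2) / 10
R = 1936 * sqrt(3) / 20
R = 484/5*sqrt(3) m

484/5*sqrt(3) m


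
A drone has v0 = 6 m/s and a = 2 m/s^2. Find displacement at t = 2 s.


Given: v0 = 6 m/s, a = 2 m/s^2, t = 2 s
Using s = v0*t + (1/2)*a*t^2
s = 6*2 + (1/2)*2*2^2
s = 12 + (1/2)*8
s = 12 + 4
s = 16

16 m


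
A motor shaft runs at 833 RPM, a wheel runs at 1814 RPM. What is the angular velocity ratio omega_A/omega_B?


Given: RPM_A = 833, RPM_B = 1814
omega = 2*pi*RPM/60, so omega_A/omega_B = RPM_A / RPM_B
omega_A/omega_B = 833 / 1814
omega_A/omega_B = 833/1814

833/1814


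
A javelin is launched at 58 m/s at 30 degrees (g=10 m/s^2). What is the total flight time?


Given: v0 = 58 m/s, theta = 30 deg, g = 10 m/s^2
sin(30) = 1/2
Using T = 2*v0*sin(theta) / g
T = 2*58*1/2 / 10
T = 58 / 10
T = 29/5 s

29/5 s


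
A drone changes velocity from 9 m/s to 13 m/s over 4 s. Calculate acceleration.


Given: initial velocity v0 = 9 m/s, final velocity v = 13 m/s, time t = 4 s
Using a = (v - v0) / t
a = (13 - 9) / 4
a = 4 / 4
a = 1 m/s^2

1 m/s^2


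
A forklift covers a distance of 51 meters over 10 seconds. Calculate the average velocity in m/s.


Given: distance d = 51 m, time t = 10 s
Using v = d / t
v = 51 / 10
v = 51/10 m/s

51/10 m/s


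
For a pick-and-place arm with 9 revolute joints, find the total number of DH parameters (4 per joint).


Given: 9 joints, 4 DH parameters per joint (d, theta, a, alpha)
Total DH parameters = number_of_joints * 4
Total = 9 * 4
Total = 36

36


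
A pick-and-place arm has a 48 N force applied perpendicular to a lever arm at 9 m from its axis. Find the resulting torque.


Given: F = 48 N, r = 9 m, angle = 90 deg (perpendicular)
Using tau = F * r * sin(90)
sin(90) = 1
tau = 48 * 9 * 1
tau = 432 Nm

432 Nm


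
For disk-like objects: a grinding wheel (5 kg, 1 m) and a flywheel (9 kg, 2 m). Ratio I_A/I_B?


Given: M1=5 kg, R1=1 m, M2=9 kg, R2=2 m
For a disk: I = (1/2)*M*R^2, so I_A/I_B = (M1*R1^2)/(M2*R2^2)
M1*R1^2 = 5*1 = 5
M2*R2^2 = 9*4 = 36
I_A/I_B = 5/36 = 5/36

5/36


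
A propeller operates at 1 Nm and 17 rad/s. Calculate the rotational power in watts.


Given: tau = 1 Nm, omega = 17 rad/s
Using P = tau * omega
P = 1 * 17
P = 17 W

17 W


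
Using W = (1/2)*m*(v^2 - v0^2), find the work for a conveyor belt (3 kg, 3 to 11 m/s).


Given: m = 3 kg, v0 = 3 m/s, v = 11 m/s
Using W = (1/2)*m*(v^2 - v0^2)
v^2 = 11^2 = 121
v0^2 = 3^2 = 9
v^2 - v0^2 = 121 - 9 = 112
W = (1/2)*3*112 = 168 J

168 J


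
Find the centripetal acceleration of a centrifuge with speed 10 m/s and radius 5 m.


Given: v = 10 m/s, r = 5 m
Using a_c = v^2 / r
a_c = 10^2 / 5
a_c = 100 / 5
a_c = 20 m/s^2

20 m/s^2


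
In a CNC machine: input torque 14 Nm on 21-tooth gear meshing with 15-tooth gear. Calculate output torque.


Given: N1 = 21, N2 = 15, T1 = 14 Nm
Using T2/T1 = N2/N1
T2 = T1 * N2 / N1
T2 = 14 * 15 / 21
T2 = 210 / 21
T2 = 10 Nm

10 Nm


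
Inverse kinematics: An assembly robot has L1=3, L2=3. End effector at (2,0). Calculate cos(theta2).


Given: L1 = 3, L2 = 3, target (x, y) = (2, 0)
Using cos(theta2) = (x^2 + y^2 - L1^2 - L2^2) / (2*L1*L2)
x^2 + y^2 = 2^2 + 0 = 4
L1^2 + L2^2 = 9 + 9 = 18
Numerator = 4 - 18 = -14
Denominator = 2*3*3 = 18
cos(theta2) = -14/18 = -7/9

-7/9


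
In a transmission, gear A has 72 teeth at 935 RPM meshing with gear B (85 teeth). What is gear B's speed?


Given: N1 = 72 teeth, w1 = 935 RPM, N2 = 85 teeth
Using N1*w1 = N2*w2
w2 = N1*w1 / N2
w2 = 72*935 / 85
w2 = 67320 / 85
w2 = 792 RPM

792 RPM


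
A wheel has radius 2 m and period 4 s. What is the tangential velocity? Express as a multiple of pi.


Given: radius r = 2 m, period T = 4 s
Using v = 2*pi*r / T
v = 2*pi*2 / 4
v = 4*pi / 4
v = 1*pi m/s

1*pi m/s


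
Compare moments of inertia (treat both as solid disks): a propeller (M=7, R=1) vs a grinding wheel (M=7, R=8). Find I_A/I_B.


Given: M1=7 kg, R1=1 m, M2=7 kg, R2=8 m
For a disk: I = (1/2)*M*R^2, so I_A/I_B = (M1*R1^2)/(M2*R2^2)
M1*R1^2 = 7*1 = 7
M2*R2^2 = 7*64 = 448
I_A/I_B = 7/448 = 1/64

1/64


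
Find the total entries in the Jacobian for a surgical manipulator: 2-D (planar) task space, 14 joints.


Given: task space dimension = 2, joints = 14
Jacobian is a 2 x 14 matrix
Total entries = rows * columns
Total = 2 * 14
Total = 28

28


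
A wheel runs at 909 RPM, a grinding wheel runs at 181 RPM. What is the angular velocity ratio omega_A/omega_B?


Given: RPM_A = 909, RPM_B = 181
omega = 2*pi*RPM/60, so omega_A/omega_B = RPM_A / RPM_B
omega_A/omega_B = 909 / 181
omega_A/omega_B = 909/181

909/181


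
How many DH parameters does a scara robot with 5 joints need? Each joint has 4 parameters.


Given: 5 joints, 4 DH parameters per joint (d, theta, a, alpha)
Total DH parameters = number_of_joints * 4
Total = 5 * 4
Total = 20

20


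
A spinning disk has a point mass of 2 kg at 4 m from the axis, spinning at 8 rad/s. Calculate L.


Given: m = 2 kg, r = 4 m, omega = 8 rad/s
For a point mass: I = m*r^2
I = 2*4^2 = 2*16 = 32
L = I*omega = 32*8
L = 256 kg*m^2/s

256 kg*m^2/s


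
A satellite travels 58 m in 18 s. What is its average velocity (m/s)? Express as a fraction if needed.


Given: distance d = 58 m, time t = 18 s
Using v = d / t
v = 58 / 18
v = 29/9 m/s

29/9 m/s


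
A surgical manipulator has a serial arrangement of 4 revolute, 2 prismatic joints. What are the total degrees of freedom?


Given: serial robot with 4 revolute, 2 prismatic joints
DOF contribution per joint type: revolute=1, prismatic=1, spherical=3, fixed=0
DOF = 4*1 + 2*1
DOF = 6

6


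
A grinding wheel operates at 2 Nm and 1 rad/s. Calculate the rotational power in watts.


Given: tau = 2 Nm, omega = 1 rad/s
Using P = tau * omega
P = 2 * 1
P = 2 W

2 W


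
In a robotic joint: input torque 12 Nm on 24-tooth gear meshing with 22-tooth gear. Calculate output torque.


Given: N1 = 24, N2 = 22, T1 = 12 Nm
Using T2/T1 = N2/N1
T2 = T1 * N2 / N1
T2 = 12 * 22 / 24
T2 = 264 / 24
T2 = 11 Nm

11 Nm


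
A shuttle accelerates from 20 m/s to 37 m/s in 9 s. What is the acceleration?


Given: initial velocity v0 = 20 m/s, final velocity v = 37 m/s, time t = 9 s
Using a = (v - v0) / t
a = (37 - 20) / 9
a = 17 / 9
a = 17/9 m/s^2

17/9 m/s^2


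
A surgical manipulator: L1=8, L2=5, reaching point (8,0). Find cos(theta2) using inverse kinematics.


Given: L1 = 8, L2 = 5, target (x, y) = (8, 0)
Using cos(theta2) = (x^2 + y^2 - L1^2 - L2^2) / (2*L1*L2)
x^2 + y^2 = 8^2 + 0 = 64
L1^2 + L2^2 = 64 + 25 = 89
Numerator = 64 - 89 = -25
Denominator = 2*8*5 = 80
cos(theta2) = -25/80 = -5/16

-5/16


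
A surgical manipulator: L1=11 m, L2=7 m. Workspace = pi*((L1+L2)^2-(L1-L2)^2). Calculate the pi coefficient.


Given: L1 = 11, L2 = 7
(L1+L2)^2 = (18)^2 = 324
(L1-L2)^2 = (4)^2 = 16
Difference = 324 - 16 = 308
This equals 4*L1*L2 = 4*11*7 = 308
Workspace area = 308*pi

308


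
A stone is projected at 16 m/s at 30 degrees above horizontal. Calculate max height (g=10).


Given: v0 = 16 m/s, theta = 30 deg, g = 10 m/s^2
sin^2(30) = 1/4
Using H = v0^2 * sin^2(theta) / (2*g)
H = 16^2 * 1/4 / (2*10)
H = 256 * 1/4 / 20
H = 64 / 20
H = 16/5 m

16/5 m


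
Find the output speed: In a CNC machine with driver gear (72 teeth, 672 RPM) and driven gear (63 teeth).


Given: N1 = 72 teeth, w1 = 672 RPM, N2 = 63 teeth
Using N1*w1 = N2*w2
w2 = N1*w1 / N2
w2 = 72*672 / 63
w2 = 48384 / 63
w2 = 768 RPM

768 RPM


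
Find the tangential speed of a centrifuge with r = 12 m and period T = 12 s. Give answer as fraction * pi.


Given: radius r = 12 m, period T = 12 s
Using v = 2*pi*r / T
v = 2*pi*12 / 12
v = 24*pi / 12
v = 2*pi m/s

2*pi m/s


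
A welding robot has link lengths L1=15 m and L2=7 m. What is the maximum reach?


Given: L1 = 15 m, L2 = 7 m
For a 2-link planar arm, max reach = L1 + L2 (fully extended)
Max reach = 15 + 7
Max reach = 22 m

22 m


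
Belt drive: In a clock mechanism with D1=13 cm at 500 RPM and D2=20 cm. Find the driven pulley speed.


Given: D1 = 13 cm, w1 = 500 RPM, D2 = 20 cm
Using D1*w1 = D2*w2
w2 = D1*w1 / D2
w2 = 13*500 / 20
w2 = 6500 / 20
w2 = 325 RPM

325 RPM


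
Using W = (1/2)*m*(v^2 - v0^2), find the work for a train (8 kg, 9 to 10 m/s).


Given: m = 8 kg, v0 = 9 m/s, v = 10 m/s
Using W = (1/2)*m*(v^2 - v0^2)
v^2 = 10^2 = 100
v0^2 = 9^2 = 81
v^2 - v0^2 = 100 - 81 = 19
W = (1/2)*8*19 = 76 J

76 J


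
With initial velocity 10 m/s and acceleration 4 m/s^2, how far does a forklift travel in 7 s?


Given: v0 = 10 m/s, a = 4 m/s^2, t = 7 s
Using s = v0*t + (1/2)*a*t^2
s = 10*7 + (1/2)*4*7^2
s = 70 + (1/2)*196
s = 70 + 98
s = 168

168 m


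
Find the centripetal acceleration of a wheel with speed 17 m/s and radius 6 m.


Given: v = 17 m/s, r = 6 m
Using a_c = v^2 / r
a_c = 17^2 / 6
a_c = 289 / 6
a_c = 289/6 m/s^2

289/6 m/s^2


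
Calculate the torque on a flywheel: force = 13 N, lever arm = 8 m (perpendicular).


Given: F = 13 N, r = 8 m, angle = 90 deg (perpendicular)
Using tau = F * r * sin(90)
sin(90) = 1
tau = 13 * 8 * 1
tau = 104 Nm

104 Nm


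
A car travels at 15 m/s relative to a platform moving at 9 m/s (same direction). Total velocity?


Given: object velocity = 15 m/s, platform velocity = 9 m/s (same direction)
Using classical velocity addition: v_total = v_object + v_platform
v_total = 15 + 9
v_total = 24 m/s

24 m/s


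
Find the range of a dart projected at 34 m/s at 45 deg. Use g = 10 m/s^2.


Given: v0 = 34 m/s, theta = 45 deg, g = 10 m/s^2
sin(2*45) = sin(90) = 1
Using R = v0^2 * sin(2*theta) / g
R = 34^2 * 1 / 10
R = 1156 / 10
R = 578/5 m

578/5 m


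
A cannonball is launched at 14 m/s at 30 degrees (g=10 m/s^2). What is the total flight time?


Given: v0 = 14 m/s, theta = 30 deg, g = 10 m/s^2
sin(30) = 1/2
Using T = 2*v0*sin(theta) / g
T = 2*14*1/2 / 10
T = 14 / 10
T = 7/5 s

7/5 s


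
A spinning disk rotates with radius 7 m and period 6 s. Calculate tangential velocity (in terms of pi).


Given: radius r = 7 m, period T = 6 s
Using v = 2*pi*r / T
v = 2*pi*7 / 6
v = 14*pi / 6
v = 7/3*pi m/s

7/3*pi m/s


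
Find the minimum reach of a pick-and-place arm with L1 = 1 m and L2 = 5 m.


Given: L1 = 1 m, L2 = 5 m
For a 2-link planar arm, min reach = |L1 - L2| (second link folded back)
Min reach = |1 - 5|
Min reach = 4 m

4 m


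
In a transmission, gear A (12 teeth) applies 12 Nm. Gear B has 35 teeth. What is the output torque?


Given: N1 = 12, N2 = 35, T1 = 12 Nm
Using T2/T1 = N2/N1
T2 = T1 * N2 / N1
T2 = 12 * 35 / 12
T2 = 420 / 12
T2 = 35 Nm

35 Nm


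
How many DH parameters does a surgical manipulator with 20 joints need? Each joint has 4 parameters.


Given: 20 joints, 4 DH parameters per joint (d, theta, a, alpha)
Total DH parameters = number_of_joints * 4
Total = 20 * 4
Total = 80

80


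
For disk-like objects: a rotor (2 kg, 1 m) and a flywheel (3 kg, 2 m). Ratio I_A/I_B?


Given: M1=2 kg, R1=1 m, M2=3 kg, R2=2 m
For a disk: I = (1/2)*M*R^2, so I_A/I_B = (M1*R1^2)/(M2*R2^2)
M1*R1^2 = 2*1 = 2
M2*R2^2 = 3*4 = 12
I_A/I_B = 2/12 = 1/6

1/6


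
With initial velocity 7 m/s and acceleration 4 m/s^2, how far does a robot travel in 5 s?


Given: v0 = 7 m/s, a = 4 m/s^2, t = 5 s
Using s = v0*t + (1/2)*a*t^2
s = 7*5 + (1/2)*4*5^2
s = 35 + (1/2)*100
s = 35 + 50
s = 85

85 m


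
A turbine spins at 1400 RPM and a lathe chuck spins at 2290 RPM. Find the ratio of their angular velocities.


Given: RPM_A = 1400, RPM_B = 2290
omega = 2*pi*RPM/60, so omega_A/omega_B = RPM_A / RPM_B
omega_A/omega_B = 1400 / 2290
omega_A/omega_B = 140/229

140/229


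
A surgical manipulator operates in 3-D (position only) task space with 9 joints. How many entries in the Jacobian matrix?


Given: task space dimension = 3, joints = 9
Jacobian is a 3 x 9 matrix
Total entries = rows * columns
Total = 3 * 9
Total = 27

27


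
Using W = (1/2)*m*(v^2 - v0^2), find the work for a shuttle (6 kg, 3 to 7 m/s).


Given: m = 6 kg, v0 = 3 m/s, v = 7 m/s
Using W = (1/2)*m*(v^2 - v0^2)
v^2 = 7^2 = 49
v0^2 = 3^2 = 9
v^2 - v0^2 = 49 - 9 = 40
W = (1/2)*6*40 = 120 J

120 J


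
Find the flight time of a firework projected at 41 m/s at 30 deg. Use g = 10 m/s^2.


Given: v0 = 41 m/s, theta = 30 deg, g = 10 m/s^2
sin(30) = 1/2
Using T = 2*v0*sin(theta) / g
T = 2*41*1/2 / 10
T = 41 / 10
T = 41/10 s

41/10 s


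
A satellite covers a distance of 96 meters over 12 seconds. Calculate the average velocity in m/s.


Given: distance d = 96 m, time t = 12 s
Using v = d / t
v = 96 / 12
v = 8 m/s

8 m/s


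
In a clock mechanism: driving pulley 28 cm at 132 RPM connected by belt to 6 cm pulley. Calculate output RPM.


Given: D1 = 28 cm, w1 = 132 RPM, D2 = 6 cm
Using D1*w1 = D2*w2
w2 = D1*w1 / D2
w2 = 28*132 / 6
w2 = 3696 / 6
w2 = 616 RPM

616 RPM


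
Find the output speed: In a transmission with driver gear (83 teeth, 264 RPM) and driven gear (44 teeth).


Given: N1 = 83 teeth, w1 = 264 RPM, N2 = 44 teeth
Using N1*w1 = N2*w2
w2 = N1*w1 / N2
w2 = 83*264 / 44
w2 = 21912 / 44
w2 = 498 RPM

498 RPM


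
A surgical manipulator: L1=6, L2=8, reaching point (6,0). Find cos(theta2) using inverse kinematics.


Given: L1 = 6, L2 = 8, target (x, y) = (6, 0)
Using cos(theta2) = (x^2 + y^2 - L1^2 - L2^2) / (2*L1*L2)
x^2 + y^2 = 6^2 + 0 = 36
L1^2 + L2^2 = 36 + 64 = 100
Numerator = 36 - 100 = -64
Denominator = 2*6*8 = 96
cos(theta2) = -64/96 = -2/3

-2/3


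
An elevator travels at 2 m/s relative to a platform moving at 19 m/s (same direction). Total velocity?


Given: object velocity = 2 m/s, platform velocity = 19 m/s (same direction)
Using classical velocity addition: v_total = v_object + v_platform
v_total = 2 + 19
v_total = 21 m/s

21 m/s


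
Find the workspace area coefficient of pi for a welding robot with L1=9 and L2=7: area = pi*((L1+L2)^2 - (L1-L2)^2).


Given: L1 = 9, L2 = 7
(L1+L2)^2 = (16)^2 = 256
(L1-L2)^2 = (2)^2 = 4
Difference = 256 - 4 = 252
This equals 4*L1*L2 = 4*9*7 = 252
Workspace area = 252*pi

252


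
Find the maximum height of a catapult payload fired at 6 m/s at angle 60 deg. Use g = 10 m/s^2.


Given: v0 = 6 m/s, theta = 60 deg, g = 10 m/s^2
sin^2(60) = 3/4
Using H = v0^2 * sin^2(theta) / (2*g)
H = 6^2 * 3/4 / (2*10)
H = 36 * 3/4 / 20
H = 27 / 20
H = 27/20 m

27/20 m


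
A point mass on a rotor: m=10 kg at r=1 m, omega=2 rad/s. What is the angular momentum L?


Given: m = 10 kg, r = 1 m, omega = 2 rad/s
For a point mass: I = m*r^2
I = 10*1^2 = 10*1 = 10
L = I*omega = 10*2
L = 20 kg*m^2/s

20 kg*m^2/s


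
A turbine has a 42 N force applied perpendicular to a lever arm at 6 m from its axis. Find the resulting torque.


Given: F = 42 N, r = 6 m, angle = 90 deg (perpendicular)
Using tau = F * r * sin(90)
sin(90) = 1
tau = 42 * 6 * 1
tau = 252 Nm

252 Nm


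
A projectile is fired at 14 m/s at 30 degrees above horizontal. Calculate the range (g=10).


Given: v0 = 14 m/s, theta = 30 deg, g = 10 m/s^2
sin(2*30) = sin(60) = sqrt(3)/2
Using R = v0^2 * sin(2*theta) / g
R = 14^2 * (sqrt(3)/2) / 10
R = 196 * sqrt(3) / 20
R = 49/5*sqrt(3) m

49/5*sqrt(3) m


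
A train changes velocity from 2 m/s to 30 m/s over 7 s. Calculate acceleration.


Given: initial velocity v0 = 2 m/s, final velocity v = 30 m/s, time t = 7 s
Using a = (v - v0) / t
a = (30 - 2) / 7
a = 28 / 7
a = 4 m/s^2

4 m/s^2


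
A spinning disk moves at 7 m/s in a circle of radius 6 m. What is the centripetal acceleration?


Given: v = 7 m/s, r = 6 m
Using a_c = v^2 / r
a_c = 7^2 / 6
a_c = 49 / 6
a_c = 49/6 m/s^2

49/6 m/s^2


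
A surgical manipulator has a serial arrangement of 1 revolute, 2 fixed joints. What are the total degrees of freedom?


Given: serial robot with 1 revolute, 2 fixed joints
DOF contribution per joint type: revolute=1, prismatic=1, spherical=3, fixed=0
DOF = 1*1 + 2*0
DOF = 1

1


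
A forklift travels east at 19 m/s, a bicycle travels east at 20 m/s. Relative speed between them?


Given: v_A = 19 m/s east, v_B = 20 m/s east
Both move in the same direction; relative speed = |v_A - v_B|
|19 - 20| = |-1|
= 1 m/s

1 m/s


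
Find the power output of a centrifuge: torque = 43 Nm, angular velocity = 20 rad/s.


Given: tau = 43 Nm, omega = 20 rad/s
Using P = tau * omega
P = 43 * 20
P = 860 W

860 W


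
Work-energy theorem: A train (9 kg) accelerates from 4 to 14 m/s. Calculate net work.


Given: m = 9 kg, v0 = 4 m/s, v = 14 m/s
Using W = (1/2)*m*(v^2 - v0^2)
v^2 = 14^2 = 196
v0^2 = 4^2 = 16
v^2 - v0^2 = 196 - 16 = 180
W = (1/2)*9*180 = 810 J

810 J


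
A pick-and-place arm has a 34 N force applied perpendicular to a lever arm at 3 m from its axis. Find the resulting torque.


Given: F = 34 N, r = 3 m, angle = 90 deg (perpendicular)
Using tau = F * r * sin(90)
sin(90) = 1
tau = 34 * 3 * 1
tau = 102 Nm

102 Nm


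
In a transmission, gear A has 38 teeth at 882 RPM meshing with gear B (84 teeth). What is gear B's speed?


Given: N1 = 38 teeth, w1 = 882 RPM, N2 = 84 teeth
Using N1*w1 = N2*w2
w2 = N1*w1 / N2
w2 = 38*882 / 84
w2 = 33516 / 84
w2 = 399 RPM

399 RPM


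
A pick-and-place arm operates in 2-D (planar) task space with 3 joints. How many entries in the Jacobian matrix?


Given: task space dimension = 2, joints = 3
Jacobian is a 2 x 3 matrix
Total entries = rows * columns
Total = 2 * 3
Total = 6

6


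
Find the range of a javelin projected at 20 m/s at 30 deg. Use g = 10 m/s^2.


Given: v0 = 20 m/s, theta = 30 deg, g = 10 m/s^2
sin(2*30) = sin(60) = sqrt(3)/2
Using R = v0^2 * sin(2*theta) / g
R = 20^2 * (sqrt(3)/2) / 10
R = 400 * sqrt(3) / 20
R = 20*sqrt(3) m

20*sqrt(3) m


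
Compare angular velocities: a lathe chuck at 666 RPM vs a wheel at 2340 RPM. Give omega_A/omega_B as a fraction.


Given: RPM_A = 666, RPM_B = 2340
omega = 2*pi*RPM/60, so omega_A/omega_B = RPM_A / RPM_B
omega_A/omega_B = 666 / 2340
omega_A/omega_B = 37/130

37/130


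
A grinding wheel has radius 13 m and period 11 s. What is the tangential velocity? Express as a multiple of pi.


Given: radius r = 13 m, period T = 11 s
Using v = 2*pi*r / T
v = 2*pi*13 / 11
v = 26*pi / 11
v = 26/11*pi m/s

26/11*pi m/s


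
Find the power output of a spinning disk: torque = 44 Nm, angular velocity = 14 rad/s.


Given: tau = 44 Nm, omega = 14 rad/s
Using P = tau * omega
P = 44 * 14
P = 616 W

616 W


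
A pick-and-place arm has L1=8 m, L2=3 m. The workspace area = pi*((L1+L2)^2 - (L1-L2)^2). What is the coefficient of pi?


Given: L1 = 8, L2 = 3
(L1+L2)^2 = (11)^2 = 121
(L1-L2)^2 = (5)^2 = 25
Difference = 121 - 25 = 96
This equals 4*L1*L2 = 4*8*3 = 96
Workspace area = 96*pi

96


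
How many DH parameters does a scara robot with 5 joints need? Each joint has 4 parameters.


Given: 5 joints, 4 DH parameters per joint (d, theta, a, alpha)
Total DH parameters = number_of_joints * 4
Total = 5 * 4
Total = 20

20


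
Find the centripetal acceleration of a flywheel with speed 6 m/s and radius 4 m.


Given: v = 6 m/s, r = 4 m
Using a_c = v^2 / r
a_c = 6^2 / 4
a_c = 36 / 4
a_c = 9 m/s^2

9 m/s^2


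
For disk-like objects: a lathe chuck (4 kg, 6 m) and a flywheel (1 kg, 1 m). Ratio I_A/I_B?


Given: M1=4 kg, R1=6 m, M2=1 kg, R2=1 m
For a disk: I = (1/2)*M*R^2, so I_A/I_B = (M1*R1^2)/(M2*R2^2)
M1*R1^2 = 4*36 = 144
M2*R2^2 = 1*1 = 1
I_A/I_B = 144/1 = 144

144


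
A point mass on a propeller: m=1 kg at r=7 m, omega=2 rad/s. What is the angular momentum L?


Given: m = 1 kg, r = 7 m, omega = 2 rad/s
For a point mass: I = m*r^2
I = 1*7^2 = 1*49 = 49
L = I*omega = 49*2
L = 98 kg*m^2/s

98 kg*m^2/s


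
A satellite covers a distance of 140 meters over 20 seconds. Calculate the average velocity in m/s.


Given: distance d = 140 m, time t = 20 s
Using v = d / t
v = 140 / 20
v = 7 m/s

7 m/s


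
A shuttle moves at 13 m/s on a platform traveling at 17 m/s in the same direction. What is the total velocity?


Given: object velocity = 13 m/s, platform velocity = 17 m/s (same direction)
Using classical velocity addition: v_total = v_object + v_platform
v_total = 13 + 17
v_total = 30 m/s

30 m/s


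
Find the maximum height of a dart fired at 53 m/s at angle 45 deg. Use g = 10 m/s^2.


Given: v0 = 53 m/s, theta = 45 deg, g = 10 m/s^2
sin^2(45) = 1/2
Using H = v0^2 * sin^2(theta) / (2*g)
H = 53^2 * 1/2 / (2*10)
H = 2809 * 1/2 / 20
H = 2809/2 / 20
H = 2809/40 m

2809/40 m


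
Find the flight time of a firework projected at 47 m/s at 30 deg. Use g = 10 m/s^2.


Given: v0 = 47 m/s, theta = 30 deg, g = 10 m/s^2
sin(30) = 1/2
Using T = 2*v0*sin(theta) / g
T = 2*47*1/2 / 10
T = 47 / 10
T = 47/10 s

47/10 s


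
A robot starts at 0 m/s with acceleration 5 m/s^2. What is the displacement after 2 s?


Given: v0 = 0 m/s, a = 5 m/s^2, t = 2 s
Using s = v0*t + (1/2)*a*t^2
s = 0*2 + (1/2)*5*2^2
s = 0 + (1/2)*20
s = 0 + 10
s = 10

10 m


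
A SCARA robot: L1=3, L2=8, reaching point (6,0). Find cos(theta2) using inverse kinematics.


Given: L1 = 3, L2 = 8, target (x, y) = (6, 0)
Using cos(theta2) = (x^2 + y^2 - L1^2 - L2^2) / (2*L1*L2)
x^2 + y^2 = 6^2 + 0 = 36
L1^2 + L2^2 = 9 + 64 = 73
Numerator = 36 - 73 = -37
Denominator = 2*3*8 = 48
cos(theta2) = -37/48 = -37/48

-37/48


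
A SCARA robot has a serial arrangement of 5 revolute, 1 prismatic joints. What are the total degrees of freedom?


Given: serial robot with 5 revolute, 1 prismatic joints
DOF contribution per joint type: revolute=1, prismatic=1, spherical=3, fixed=0
DOF = 5*1 + 1*1
DOF = 6

6


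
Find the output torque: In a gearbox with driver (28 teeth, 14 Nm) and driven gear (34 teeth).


Given: N1 = 28, N2 = 34, T1 = 14 Nm
Using T2/T1 = N2/N1
T2 = T1 * N2 / N1
T2 = 14 * 34 / 28
T2 = 476 / 28
T2 = 17 Nm

17 Nm


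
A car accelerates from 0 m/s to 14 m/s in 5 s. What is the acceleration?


Given: initial velocity v0 = 0 m/s, final velocity v = 14 m/s, time t = 5 s
Using a = (v - v0) / t
a = (14 - 0) / 5
a = 14 / 5
a = 14/5 m/s^2

14/5 m/s^2


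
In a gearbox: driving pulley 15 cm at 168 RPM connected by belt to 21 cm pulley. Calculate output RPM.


Given: D1 = 15 cm, w1 = 168 RPM, D2 = 21 cm
Using D1*w1 = D2*w2
w2 = D1*w1 / D2
w2 = 15*168 / 21
w2 = 2520 / 21
w2 = 120 RPM

120 RPM


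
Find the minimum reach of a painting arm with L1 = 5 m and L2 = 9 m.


Given: L1 = 5 m, L2 = 9 m
For a 2-link planar arm, min reach = |L1 - L2| (second link folded back)
Min reach = |5 - 9|
Min reach = 4 m

4 m


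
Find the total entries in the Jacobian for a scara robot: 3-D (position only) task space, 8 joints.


Given: task space dimension = 3, joints = 8
Jacobian is a 3 x 8 matrix
Total entries = rows * columns
Total = 3 * 8
Total = 24

24


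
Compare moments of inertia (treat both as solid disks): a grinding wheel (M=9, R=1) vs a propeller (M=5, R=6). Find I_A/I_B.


Given: M1=9 kg, R1=1 m, M2=5 kg, R2=6 m
For a disk: I = (1/2)*M*R^2, so I_A/I_B = (M1*R1^2)/(M2*R2^2)
M1*R1^2 = 9*1 = 9
M2*R2^2 = 5*36 = 180
I_A/I_B = 9/180 = 1/20

1/20


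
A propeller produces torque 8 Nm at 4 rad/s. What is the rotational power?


Given: tau = 8 Nm, omega = 4 rad/s
Using P = tau * omega
P = 8 * 4
P = 32 W

32 W


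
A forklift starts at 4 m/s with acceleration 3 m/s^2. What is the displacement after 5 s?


Given: v0 = 4 m/s, a = 3 m/s^2, t = 5 s
Using s = v0*t + (1/2)*a*t^2
s = 4*5 + (1/2)*3*5^2
s = 20 + (1/2)*75
s = 20 + 75/2
s = 115/2

115/2 m


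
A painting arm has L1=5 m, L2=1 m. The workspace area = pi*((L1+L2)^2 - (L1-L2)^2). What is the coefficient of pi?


Given: L1 = 5, L2 = 1
(L1+L2)^2 = (6)^2 = 36
(L1-L2)^2 = (4)^2 = 16
Difference = 36 - 16 = 20
This equals 4*L1*L2 = 4*5*1 = 20
Workspace area = 20*pi

20


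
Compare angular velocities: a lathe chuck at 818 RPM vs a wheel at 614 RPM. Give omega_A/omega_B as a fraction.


Given: RPM_A = 818, RPM_B = 614
omega = 2*pi*RPM/60, so omega_A/omega_B = RPM_A / RPM_B
omega_A/omega_B = 818 / 614
omega_A/omega_B = 409/307

409/307


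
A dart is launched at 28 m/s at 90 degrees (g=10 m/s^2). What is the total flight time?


Given: v0 = 28 m/s, theta = 90 deg, g = 10 m/s^2
sin(90) = 1
Using T = 2*v0*sin(theta) / g
T = 2*28*1 / 10
T = 56 / 10
T = 28/5 s

28/5 s


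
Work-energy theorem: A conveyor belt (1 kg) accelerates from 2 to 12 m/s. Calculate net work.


Given: m = 1 kg, v0 = 2 m/s, v = 12 m/s
Using W = (1/2)*m*(v^2 - v0^2)
v^2 = 12^2 = 144
v0^2 = 2^2 = 4
v^2 - v0^2 = 144 - 4 = 140
W = (1/2)*1*140 = 70 J

70 J


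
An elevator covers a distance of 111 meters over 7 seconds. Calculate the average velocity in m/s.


Given: distance d = 111 m, time t = 7 s
Using v = d / t
v = 111 / 7
v = 111/7 m/s

111/7 m/s


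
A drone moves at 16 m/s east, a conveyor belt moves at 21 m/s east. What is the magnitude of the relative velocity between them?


Given: v_A = 16 m/s east, v_B = 21 m/s east
Both move in the same direction; relative speed = |v_A - v_B|
|16 - 21| = |-5|
= 5 m/s

5 m/s


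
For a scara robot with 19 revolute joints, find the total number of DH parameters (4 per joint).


Given: 19 joints, 4 DH parameters per joint (d, theta, a, alpha)
Total DH parameters = number_of_joints * 4
Total = 19 * 4
Total = 76

76


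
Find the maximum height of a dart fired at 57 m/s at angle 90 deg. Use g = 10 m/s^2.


Given: v0 = 57 m/s, theta = 90 deg, g = 10 m/s^2
sin^2(90) = 1
Using H = v0^2 * sin^2(theta) / (2*g)
H = 57^2 * 1 / (2*10)
H = 3249 * 1 / 20
H = 3249 / 20
H = 3249/20 m

3249/20 m


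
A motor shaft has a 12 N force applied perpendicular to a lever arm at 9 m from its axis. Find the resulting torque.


Given: F = 12 N, r = 9 m, angle = 90 deg (perpendicular)
Using tau = F * r * sin(90)
sin(90) = 1
tau = 12 * 9 * 1
tau = 108 Nm

108 Nm


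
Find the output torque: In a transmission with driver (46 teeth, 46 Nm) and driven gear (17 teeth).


Given: N1 = 46, N2 = 17, T1 = 46 Nm
Using T2/T1 = N2/N1
T2 = T1 * N2 / N1
T2 = 46 * 17 / 46
T2 = 782 / 46
T2 = 17 Nm

17 Nm


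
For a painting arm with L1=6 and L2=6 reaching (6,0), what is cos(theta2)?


Given: L1 = 6, L2 = 6, target (x, y) = (6, 0)
Using cos(theta2) = (x^2 + y^2 - L1^2 - L2^2) / (2*L1*L2)
x^2 + y^2 = 6^2 + 0 = 36
L1^2 + L2^2 = 36 + 36 = 72
Numerator = 36 - 72 = -36
Denominator = 2*6*6 = 72
cos(theta2) = -36/72 = -1/2

-1/2
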